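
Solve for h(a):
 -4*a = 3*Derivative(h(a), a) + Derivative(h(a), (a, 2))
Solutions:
 h(a) = C1 + C2*exp(-3*a) - 2*a^2/3 + 4*a/9


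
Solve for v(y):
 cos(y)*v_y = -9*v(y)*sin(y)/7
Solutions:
 v(y) = C1*cos(y)^(9/7)


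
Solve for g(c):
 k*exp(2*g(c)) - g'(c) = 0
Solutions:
 g(c) = log(-sqrt(-1/(C1 + c*k))) - log(2)/2
 g(c) = log(-1/(C1 + c*k))/2 - log(2)/2


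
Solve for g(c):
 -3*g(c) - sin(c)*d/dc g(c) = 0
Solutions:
 g(c) = C1*(cos(c) + 1)^(3/2)/(cos(c) - 1)^(3/2)


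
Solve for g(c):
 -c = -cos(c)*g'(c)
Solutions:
 g(c) = C1 + Integral(c/cos(c), c)


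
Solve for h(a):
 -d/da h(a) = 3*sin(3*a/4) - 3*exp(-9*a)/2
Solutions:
 h(a) = C1 + 4*cos(3*a/4) - exp(-9*a)/6


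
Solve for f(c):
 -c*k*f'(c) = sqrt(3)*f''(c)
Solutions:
 f(c) = Piecewise((-sqrt(2)*3^(1/4)*sqrt(pi)*C1*erf(sqrt(2)*3^(3/4)*c*sqrt(k)/6)/(2*sqrt(k)) - C2, (k > 0) | (k < 0)), (-C1*c - C2, True))


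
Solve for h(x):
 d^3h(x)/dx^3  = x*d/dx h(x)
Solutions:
 h(x) = C1 + Integral(C2*airyai(x) + C3*airybi(x), x)


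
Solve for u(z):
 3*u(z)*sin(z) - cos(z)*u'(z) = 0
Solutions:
 u(z) = C1/cos(z)^3


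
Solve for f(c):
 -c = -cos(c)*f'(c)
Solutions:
 f(c) = C1 + Integral(c/cos(c), c)


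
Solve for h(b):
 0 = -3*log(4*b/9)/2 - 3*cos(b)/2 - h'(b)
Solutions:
 h(b) = C1 - 3*b*log(b)/2 - 3*b*log(2) + 3*b/2 + 3*b*log(3) - 3*sin(b)/2


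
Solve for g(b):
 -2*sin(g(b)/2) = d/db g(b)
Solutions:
 g(b) = -2*acos((-C1 - exp(2*b))/(C1 - exp(2*b))) + 4*pi
 g(b) = 2*acos((-C1 - exp(2*b))/(C1 - exp(2*b)))


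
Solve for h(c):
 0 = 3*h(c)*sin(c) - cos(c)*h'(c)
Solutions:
 h(c) = C1/cos(c)^3


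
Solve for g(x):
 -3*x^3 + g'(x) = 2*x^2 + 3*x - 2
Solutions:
 g(x) = C1 + 3*x^4/4 + 2*x^3/3 + 3*x^2/2 - 2*x


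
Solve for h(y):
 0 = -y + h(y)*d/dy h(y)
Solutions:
 h(y) = -sqrt(C1 + y^2)
 h(y) = sqrt(C1 + y^2)


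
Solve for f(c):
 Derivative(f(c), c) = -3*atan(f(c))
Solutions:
 Integral(1/atan(_y), (_y, f(c))) = C1 - 3*c


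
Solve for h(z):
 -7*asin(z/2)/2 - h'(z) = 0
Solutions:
 h(z) = C1 - 7*z*asin(z/2)/2 - 7*sqrt(4 - z^2)/2


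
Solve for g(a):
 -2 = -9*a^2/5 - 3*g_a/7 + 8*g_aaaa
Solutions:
 g(a) = C1 + C4*exp(3^(1/3)*7^(2/3)*a/14) - 7*a^3/5 + 14*a/3 + (C2*sin(3^(5/6)*7^(2/3)*a/28) + C3*cos(3^(5/6)*7^(2/3)*a/28))*exp(-3^(1/3)*7^(2/3)*a/28)


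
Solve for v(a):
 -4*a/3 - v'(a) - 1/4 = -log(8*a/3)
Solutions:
 v(a) = C1 - 2*a^2/3 + a*log(a) - 5*a/4 + a*log(8/3)


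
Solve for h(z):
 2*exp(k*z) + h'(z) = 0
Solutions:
 h(z) = C1 - 2*exp(k*z)/k


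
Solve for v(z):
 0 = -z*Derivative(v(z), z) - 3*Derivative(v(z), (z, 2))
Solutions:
 v(z) = C1 + C2*erf(sqrt(6)*z/6)


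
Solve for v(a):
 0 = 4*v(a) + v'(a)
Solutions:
 v(a) = C1*exp(-4*a)


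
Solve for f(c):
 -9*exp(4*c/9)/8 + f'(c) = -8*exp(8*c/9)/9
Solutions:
 f(c) = C1 + 81*exp(4*c/9)/32 - exp(c)^(8/9)


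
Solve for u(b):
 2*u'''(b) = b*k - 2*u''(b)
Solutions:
 u(b) = C1 + C2*b + C3*exp(-b) + b^3*k/12 - b^2*k/4


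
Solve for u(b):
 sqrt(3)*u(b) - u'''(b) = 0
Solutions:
 u(b) = C3*exp(3^(1/6)*b) + (C1*sin(3^(2/3)*b/2) + C2*cos(3^(2/3)*b/2))*exp(-3^(1/6)*b/2)


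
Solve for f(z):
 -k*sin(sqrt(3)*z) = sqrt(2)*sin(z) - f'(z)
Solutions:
 f(z) = C1 - sqrt(3)*k*cos(sqrt(3)*z)/3 - sqrt(2)*cos(z)


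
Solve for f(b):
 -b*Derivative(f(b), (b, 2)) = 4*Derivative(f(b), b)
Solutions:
 f(b) = C1 + C2/b^3


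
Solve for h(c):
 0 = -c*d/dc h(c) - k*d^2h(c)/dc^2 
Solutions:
 h(c) = C1 + C2*sqrt(k)*erf(sqrt(2)*c*sqrt(1/k)/2)


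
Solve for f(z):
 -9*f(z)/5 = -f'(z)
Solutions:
 f(z) = C1*exp(9*z/5)


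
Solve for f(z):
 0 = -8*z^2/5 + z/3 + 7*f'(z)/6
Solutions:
 f(z) = C1 + 16*z^3/35 - z^2/7


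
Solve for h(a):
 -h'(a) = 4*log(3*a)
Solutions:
 h(a) = C1 - 4*a*log(a) - a*log(81) + 4*a


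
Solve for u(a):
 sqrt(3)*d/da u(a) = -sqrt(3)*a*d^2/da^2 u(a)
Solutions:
 u(a) = C1 + C2*log(a)


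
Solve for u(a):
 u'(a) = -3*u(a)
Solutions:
 u(a) = C1*exp(-3*a)


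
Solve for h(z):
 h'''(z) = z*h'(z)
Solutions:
 h(z) = C1 + Integral(C2*airyai(z) + C3*airybi(z), z)


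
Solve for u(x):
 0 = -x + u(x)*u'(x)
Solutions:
 u(x) = -sqrt(C1 + x^2)
 u(x) = sqrt(C1 + x^2)


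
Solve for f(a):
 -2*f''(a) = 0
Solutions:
 f(a) = C1 + C2*a


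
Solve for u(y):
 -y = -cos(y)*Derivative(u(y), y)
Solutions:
 u(y) = C1 + Integral(y/cos(y), y)


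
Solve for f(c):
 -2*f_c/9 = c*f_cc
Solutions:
 f(c) = C1 + C2*c^(7/9)


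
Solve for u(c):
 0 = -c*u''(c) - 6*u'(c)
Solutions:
 u(c) = C1 + C2/c^5


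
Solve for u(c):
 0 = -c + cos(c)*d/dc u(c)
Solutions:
 u(c) = C1 + Integral(c/cos(c), c)


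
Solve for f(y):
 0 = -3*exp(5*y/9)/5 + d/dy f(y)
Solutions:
 f(y) = C1 + 27*exp(5*y/9)/25


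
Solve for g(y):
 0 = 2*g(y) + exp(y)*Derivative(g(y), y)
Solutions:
 g(y) = C1*exp(2*exp(-y))


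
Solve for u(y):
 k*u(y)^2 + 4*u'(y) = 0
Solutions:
 u(y) = 4/(C1 + k*y)


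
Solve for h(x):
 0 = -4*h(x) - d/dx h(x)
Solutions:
 h(x) = C1*exp(-4*x)


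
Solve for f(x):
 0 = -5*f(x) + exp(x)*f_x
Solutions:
 f(x) = C1*exp(-5*exp(-x))


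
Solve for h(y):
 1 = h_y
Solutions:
 h(y) = C1 + y


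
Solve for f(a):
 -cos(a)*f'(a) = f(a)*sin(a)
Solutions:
 f(a) = C1*cos(a)


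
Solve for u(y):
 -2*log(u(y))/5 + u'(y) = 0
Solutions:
 li(u(y)) = C1 + 2*y/5


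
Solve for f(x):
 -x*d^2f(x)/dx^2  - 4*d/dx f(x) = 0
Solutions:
 f(x) = C1 + C2/x^3


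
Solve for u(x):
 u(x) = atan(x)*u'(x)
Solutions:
 u(x) = C1*exp(Integral(1/atan(x), x))


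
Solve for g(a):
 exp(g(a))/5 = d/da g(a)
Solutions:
 g(a) = log(-1/(C1 + a)) + log(5)


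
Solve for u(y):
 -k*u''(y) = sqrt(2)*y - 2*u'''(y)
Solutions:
 u(y) = C1 + C2*y + C3*exp(k*y/2) - sqrt(2)*y^3/(6*k) - sqrt(2)*y^2/k^2


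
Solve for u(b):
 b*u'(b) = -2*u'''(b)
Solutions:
 u(b) = C1 + Integral(C2*airyai(-2^(2/3)*b/2) + C3*airybi(-2^(2/3)*b/2), b)


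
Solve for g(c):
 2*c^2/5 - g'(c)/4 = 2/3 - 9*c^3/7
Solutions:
 g(c) = C1 + 9*c^4/7 + 8*c^3/15 - 8*c/3


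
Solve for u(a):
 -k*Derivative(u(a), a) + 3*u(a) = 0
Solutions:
 u(a) = C1*exp(3*a/k)


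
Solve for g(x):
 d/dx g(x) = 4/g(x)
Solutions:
 g(x) = -sqrt(C1 + 8*x)
 g(x) = sqrt(C1 + 8*x)


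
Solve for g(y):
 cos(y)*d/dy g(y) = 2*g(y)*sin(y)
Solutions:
 g(y) = C1/cos(y)^2


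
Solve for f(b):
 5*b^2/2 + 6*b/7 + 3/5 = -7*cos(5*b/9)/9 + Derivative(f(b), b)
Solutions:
 f(b) = C1 + 5*b^3/6 + 3*b^2/7 + 3*b/5 + 7*sin(5*b/9)/5


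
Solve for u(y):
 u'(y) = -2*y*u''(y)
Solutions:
 u(y) = C1 + C2*sqrt(y)


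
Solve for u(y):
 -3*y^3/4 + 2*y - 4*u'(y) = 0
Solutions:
 u(y) = C1 - 3*y^4/64 + y^2/4


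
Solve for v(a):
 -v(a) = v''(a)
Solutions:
 v(a) = C1*sin(a) + C2*cos(a)


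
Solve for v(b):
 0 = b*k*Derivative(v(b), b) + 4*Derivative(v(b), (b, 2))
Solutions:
 v(b) = Piecewise((-sqrt(2)*sqrt(pi)*C1*erf(sqrt(2)*b*sqrt(k)/4)/sqrt(k) - C2, (k > 0) | (k < 0)), (-C1*b - C2, True))


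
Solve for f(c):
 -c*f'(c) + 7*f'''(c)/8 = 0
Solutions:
 f(c) = C1 + Integral(C2*airyai(2*7^(2/3)*c/7) + C3*airybi(2*7^(2/3)*c/7), c)


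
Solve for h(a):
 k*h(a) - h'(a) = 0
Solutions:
 h(a) = C1*exp(a*k)


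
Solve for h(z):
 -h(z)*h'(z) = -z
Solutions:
 h(z) = -sqrt(C1 + z^2)
 h(z) = sqrt(C1 + z^2)


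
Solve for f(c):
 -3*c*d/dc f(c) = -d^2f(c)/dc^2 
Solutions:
 f(c) = C1 + C2*erfi(sqrt(6)*c/2)


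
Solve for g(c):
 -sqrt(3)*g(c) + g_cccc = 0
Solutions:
 g(c) = C1*exp(-3^(1/8)*c) + C2*exp(3^(1/8)*c) + C3*sin(3^(1/8)*c) + C4*cos(3^(1/8)*c)


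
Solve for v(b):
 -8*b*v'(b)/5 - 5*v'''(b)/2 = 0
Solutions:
 v(b) = C1 + Integral(C2*airyai(-2*10^(1/3)*b/5) + C3*airybi(-2*10^(1/3)*b/5), b)


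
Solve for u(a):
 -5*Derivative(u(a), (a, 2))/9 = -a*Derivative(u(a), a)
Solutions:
 u(a) = C1 + C2*erfi(3*sqrt(10)*a/10)


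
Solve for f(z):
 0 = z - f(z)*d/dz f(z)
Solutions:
 f(z) = -sqrt(C1 + z^2)
 f(z) = sqrt(C1 + z^2)


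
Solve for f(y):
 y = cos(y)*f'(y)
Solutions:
 f(y) = C1 + Integral(y/cos(y), y)


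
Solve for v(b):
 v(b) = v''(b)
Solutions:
 v(b) = C1*exp(-b) + C2*exp(b)


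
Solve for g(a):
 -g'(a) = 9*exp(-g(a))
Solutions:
 g(a) = log(C1 - 9*a)


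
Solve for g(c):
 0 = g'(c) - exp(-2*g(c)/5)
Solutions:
 g(c) = 5*log(-sqrt(C1 + c)) - 5*log(5) + 5*log(10)/2
 g(c) = 5*log(C1 + c)/2 - 5*log(5) + 5*log(10)/2


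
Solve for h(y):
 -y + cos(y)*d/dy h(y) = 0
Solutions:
 h(y) = C1 + Integral(y/cos(y), y)


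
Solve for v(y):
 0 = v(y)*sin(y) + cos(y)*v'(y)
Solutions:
 v(y) = C1*cos(y)


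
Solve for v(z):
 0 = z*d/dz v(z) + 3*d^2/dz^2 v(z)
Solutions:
 v(z) = C1 + C2*erf(sqrt(6)*z/6)


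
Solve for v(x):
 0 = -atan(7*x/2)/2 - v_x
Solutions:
 v(x) = C1 - x*atan(7*x/2)/2 + log(49*x^2 + 4)/14


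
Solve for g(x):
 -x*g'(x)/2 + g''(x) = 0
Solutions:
 g(x) = C1 + C2*erfi(x/2)


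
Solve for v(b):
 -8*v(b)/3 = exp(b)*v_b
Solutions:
 v(b) = C1*exp(8*exp(-b)/3)


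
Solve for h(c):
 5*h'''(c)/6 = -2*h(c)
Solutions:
 h(c) = C3*exp(c*(-12^(1/3)*5^(2/3) + 3*10^(2/3)*3^(1/3))/20)*sin(10^(2/3)*3^(5/6)*c/10) + C4*exp(c*(-12^(1/3)*5^(2/3) + 3*10^(2/3)*3^(1/3))/20)*cos(10^(2/3)*3^(5/6)*c/10) + C5*exp(-c*(12^(1/3)*5^(2/3) + 3*10^(2/3)*3^(1/3))/20) + (C1*sin(10^(2/3)*3^(5/6)*c/10) + C2*cos(10^(2/3)*3^(5/6)*c/10))*exp(12^(1/3)*5^(2/3)*c/10)


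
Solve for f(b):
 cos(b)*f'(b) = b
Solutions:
 f(b) = C1 + Integral(b/cos(b), b)


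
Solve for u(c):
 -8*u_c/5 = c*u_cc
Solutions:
 u(c) = C1 + C2/c^(3/5)


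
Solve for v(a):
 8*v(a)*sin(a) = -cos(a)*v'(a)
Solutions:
 v(a) = C1*cos(a)^8


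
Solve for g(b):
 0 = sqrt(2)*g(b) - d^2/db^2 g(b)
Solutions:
 g(b) = C1*exp(-2^(1/4)*b) + C2*exp(2^(1/4)*b)


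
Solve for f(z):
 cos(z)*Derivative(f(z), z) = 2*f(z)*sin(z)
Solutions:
 f(z) = C1/cos(z)^2


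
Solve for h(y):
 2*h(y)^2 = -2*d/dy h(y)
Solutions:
 h(y) = 1/(C1 + y)


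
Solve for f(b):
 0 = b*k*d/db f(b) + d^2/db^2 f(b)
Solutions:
 f(b) = Piecewise((-sqrt(2)*sqrt(pi)*C1*erf(sqrt(2)*b*sqrt(k)/2)/(2*sqrt(k)) - C2, (k > 0) | (k < 0)), (-C1*b - C2, True))


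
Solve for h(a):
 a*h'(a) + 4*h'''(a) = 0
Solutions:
 h(a) = C1 + Integral(C2*airyai(-2^(1/3)*a/2) + C3*airybi(-2^(1/3)*a/2), a)


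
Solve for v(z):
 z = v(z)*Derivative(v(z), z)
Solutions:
 v(z) = -sqrt(C1 + z^2)
 v(z) = sqrt(C1 + z^2)


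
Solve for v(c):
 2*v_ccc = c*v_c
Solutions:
 v(c) = C1 + Integral(C2*airyai(2^(2/3)*c/2) + C3*airybi(2^(2/3)*c/2), c)


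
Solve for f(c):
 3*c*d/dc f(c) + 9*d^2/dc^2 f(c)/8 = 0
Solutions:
 f(c) = C1 + C2*erf(2*sqrt(3)*c/3)


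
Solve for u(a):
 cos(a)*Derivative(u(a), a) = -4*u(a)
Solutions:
 u(a) = C1*(sin(a)^2 - 2*sin(a) + 1)/(sin(a)^2 + 2*sin(a) + 1)


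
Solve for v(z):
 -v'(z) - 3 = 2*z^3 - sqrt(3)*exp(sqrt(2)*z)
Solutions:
 v(z) = C1 - z^4/2 - 3*z + sqrt(6)*exp(sqrt(2)*z)/2


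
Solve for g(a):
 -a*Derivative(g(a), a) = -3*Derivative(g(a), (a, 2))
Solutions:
 g(a) = C1 + C2*erfi(sqrt(6)*a/6)


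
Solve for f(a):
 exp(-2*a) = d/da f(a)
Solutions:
 f(a) = C1 - exp(-2*a)/2


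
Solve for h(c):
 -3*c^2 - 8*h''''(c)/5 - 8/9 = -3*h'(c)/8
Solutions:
 h(c) = C1 + C4*exp(15^(1/3)*c/4) + 8*c^3/3 + 64*c/27 + (C2*sin(3^(5/6)*5^(1/3)*c/8) + C3*cos(3^(5/6)*5^(1/3)*c/8))*exp(-15^(1/3)*c/8)


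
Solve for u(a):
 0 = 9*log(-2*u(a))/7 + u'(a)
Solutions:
 7*Integral(1/(log(-_y) + log(2)), (_y, u(a)))/9 = C1 - a


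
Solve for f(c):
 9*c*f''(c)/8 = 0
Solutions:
 f(c) = C1 + C2*c


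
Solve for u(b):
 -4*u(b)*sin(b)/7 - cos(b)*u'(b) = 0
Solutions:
 u(b) = C1*cos(b)^(4/7)


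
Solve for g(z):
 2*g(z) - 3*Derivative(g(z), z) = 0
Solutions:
 g(z) = C1*exp(2*z/3)


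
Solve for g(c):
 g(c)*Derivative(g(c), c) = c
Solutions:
 g(c) = -sqrt(C1 + c^2)
 g(c) = sqrt(C1 + c^2)


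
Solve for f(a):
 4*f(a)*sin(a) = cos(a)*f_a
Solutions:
 f(a) = C1/cos(a)^4


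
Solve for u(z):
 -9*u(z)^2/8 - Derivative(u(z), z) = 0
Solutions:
 u(z) = 8/(C1 + 9*z)


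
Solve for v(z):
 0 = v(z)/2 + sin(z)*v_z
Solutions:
 v(z) = C1*(cos(z) + 1)^(1/4)/(cos(z) - 1)^(1/4)


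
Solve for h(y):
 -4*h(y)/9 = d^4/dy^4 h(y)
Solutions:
 h(y) = (C1*sin(sqrt(3)*y/3) + C2*cos(sqrt(3)*y/3))*exp(-sqrt(3)*y/3) + (C3*sin(sqrt(3)*y/3) + C4*cos(sqrt(3)*y/3))*exp(sqrt(3)*y/3)


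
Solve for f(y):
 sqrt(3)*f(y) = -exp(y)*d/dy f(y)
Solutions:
 f(y) = C1*exp(sqrt(3)*exp(-y))


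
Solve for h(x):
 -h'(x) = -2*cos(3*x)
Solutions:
 h(x) = C1 + 2*sin(3*x)/3


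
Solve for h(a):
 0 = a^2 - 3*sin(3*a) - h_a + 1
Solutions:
 h(a) = C1 + a^3/3 + a + cos(3*a)


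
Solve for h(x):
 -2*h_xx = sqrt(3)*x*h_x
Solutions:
 h(x) = C1 + C2*erf(3^(1/4)*x/2)


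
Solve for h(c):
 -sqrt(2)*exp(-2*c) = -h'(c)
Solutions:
 h(c) = C1 - sqrt(2)*exp(-2*c)/2


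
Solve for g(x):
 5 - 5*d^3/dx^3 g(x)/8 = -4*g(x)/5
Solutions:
 g(x) = C3*exp(2*2^(2/3)*5^(1/3)*x/5) + (C1*sin(2^(2/3)*sqrt(3)*5^(1/3)*x/5) + C2*cos(2^(2/3)*sqrt(3)*5^(1/3)*x/5))*exp(-2^(2/3)*5^(1/3)*x/5) - 25/4


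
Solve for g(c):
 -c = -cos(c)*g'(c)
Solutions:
 g(c) = C1 + Integral(c/cos(c), c)


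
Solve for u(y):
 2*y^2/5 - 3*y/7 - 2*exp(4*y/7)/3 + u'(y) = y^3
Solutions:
 u(y) = C1 + y^4/4 - 2*y^3/15 + 3*y^2/14 + 7*exp(4*y/7)/6


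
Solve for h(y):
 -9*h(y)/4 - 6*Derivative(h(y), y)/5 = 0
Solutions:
 h(y) = C1*exp(-15*y/8)


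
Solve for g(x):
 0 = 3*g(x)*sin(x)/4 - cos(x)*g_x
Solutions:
 g(x) = C1/cos(x)^(3/4)


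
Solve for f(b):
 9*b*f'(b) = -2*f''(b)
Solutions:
 f(b) = C1 + C2*erf(3*b/2)


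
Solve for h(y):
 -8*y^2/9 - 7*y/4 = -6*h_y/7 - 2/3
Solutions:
 h(y) = C1 + 28*y^3/81 + 49*y^2/48 - 7*y/9


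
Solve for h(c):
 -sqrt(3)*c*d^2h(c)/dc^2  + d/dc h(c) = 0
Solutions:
 h(c) = C1 + C2*c^(sqrt(3)/3 + 1)


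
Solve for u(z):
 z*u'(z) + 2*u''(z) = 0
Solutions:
 u(z) = C1 + C2*erf(z/2)


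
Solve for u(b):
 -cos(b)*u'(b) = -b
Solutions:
 u(b) = C1 + Integral(b/cos(b), b)


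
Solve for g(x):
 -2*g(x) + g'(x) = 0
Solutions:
 g(x) = C1*exp(2*x)


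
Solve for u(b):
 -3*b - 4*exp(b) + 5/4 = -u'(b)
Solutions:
 u(b) = C1 + 3*b^2/2 - 5*b/4 + 4*exp(b)


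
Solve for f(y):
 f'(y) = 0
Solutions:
 f(y) = C1


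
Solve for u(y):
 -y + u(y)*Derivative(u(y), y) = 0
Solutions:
 u(y) = -sqrt(C1 + y^2)
 u(y) = sqrt(C1 + y^2)


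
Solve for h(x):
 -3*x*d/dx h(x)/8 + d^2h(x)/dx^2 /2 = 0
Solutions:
 h(x) = C1 + C2*erfi(sqrt(6)*x/4)


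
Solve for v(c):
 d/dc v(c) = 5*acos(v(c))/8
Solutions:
 Integral(1/acos(_y), (_y, v(c))) = C1 + 5*c/8


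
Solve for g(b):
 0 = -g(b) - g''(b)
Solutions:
 g(b) = C1*sin(b) + C2*cos(b)


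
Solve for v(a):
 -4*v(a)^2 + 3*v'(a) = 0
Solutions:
 v(a) = -3/(C1 + 4*a)


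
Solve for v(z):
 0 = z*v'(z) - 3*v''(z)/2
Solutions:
 v(z) = C1 + C2*erfi(sqrt(3)*z/3)


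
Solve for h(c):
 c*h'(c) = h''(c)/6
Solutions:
 h(c) = C1 + C2*erfi(sqrt(3)*c)


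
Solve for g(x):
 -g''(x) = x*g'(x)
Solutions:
 g(x) = C1 + C2*erf(sqrt(2)*x/2)


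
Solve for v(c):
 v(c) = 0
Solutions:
 v(c) = 0


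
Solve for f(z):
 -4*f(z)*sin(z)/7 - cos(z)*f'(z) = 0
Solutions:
 f(z) = C1*cos(z)^(4/7)


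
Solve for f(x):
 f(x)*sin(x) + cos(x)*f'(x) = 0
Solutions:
 f(x) = C1*cos(x)


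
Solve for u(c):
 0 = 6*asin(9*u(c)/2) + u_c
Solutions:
 Integral(1/asin(9*_y/2), (_y, u(c))) = C1 - 6*c


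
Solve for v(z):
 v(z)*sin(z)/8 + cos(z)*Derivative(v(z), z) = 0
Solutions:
 v(z) = C1*cos(z)^(1/8)


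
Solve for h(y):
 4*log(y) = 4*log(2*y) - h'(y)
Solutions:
 h(y) = C1 + 4*y*log(2)


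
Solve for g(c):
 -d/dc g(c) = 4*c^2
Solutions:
 g(c) = C1 - 4*c^3/3


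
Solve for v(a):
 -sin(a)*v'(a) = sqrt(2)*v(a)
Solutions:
 v(a) = C1*(cos(a) + 1)^(sqrt(2)/2)/(cos(a) - 1)^(sqrt(2)/2)


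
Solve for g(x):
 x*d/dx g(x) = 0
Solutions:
 g(x) = C1


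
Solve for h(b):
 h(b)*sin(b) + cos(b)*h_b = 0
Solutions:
 h(b) = C1*cos(b)


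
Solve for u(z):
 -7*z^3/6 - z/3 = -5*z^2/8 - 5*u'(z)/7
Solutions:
 u(z) = C1 + 49*z^4/120 - 7*z^3/24 + 7*z^2/30


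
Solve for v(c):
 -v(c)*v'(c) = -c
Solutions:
 v(c) = -sqrt(C1 + c^2)
 v(c) = sqrt(C1 + c^2)


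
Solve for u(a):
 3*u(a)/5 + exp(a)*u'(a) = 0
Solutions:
 u(a) = C1*exp(3*exp(-a)/5)


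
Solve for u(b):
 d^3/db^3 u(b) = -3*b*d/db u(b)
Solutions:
 u(b) = C1 + Integral(C2*airyai(-3^(1/3)*b) + C3*airybi(-3^(1/3)*b), b)


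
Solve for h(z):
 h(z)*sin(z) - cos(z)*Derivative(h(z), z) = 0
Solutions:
 h(z) = C1/cos(z)


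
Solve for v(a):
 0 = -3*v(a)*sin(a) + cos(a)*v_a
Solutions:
 v(a) = C1/cos(a)^3


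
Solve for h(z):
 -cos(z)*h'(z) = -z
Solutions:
 h(z) = C1 + Integral(z/cos(z), z)


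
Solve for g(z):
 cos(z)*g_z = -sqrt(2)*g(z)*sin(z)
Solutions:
 g(z) = C1*cos(z)^(sqrt(2))


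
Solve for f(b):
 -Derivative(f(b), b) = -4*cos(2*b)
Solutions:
 f(b) = C1 + 2*sin(2*b)


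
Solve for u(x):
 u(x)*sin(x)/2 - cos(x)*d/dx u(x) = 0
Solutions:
 u(x) = C1/sqrt(cos(x))


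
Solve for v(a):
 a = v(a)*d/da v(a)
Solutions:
 v(a) = -sqrt(C1 + a^2)
 v(a) = sqrt(C1 + a^2)


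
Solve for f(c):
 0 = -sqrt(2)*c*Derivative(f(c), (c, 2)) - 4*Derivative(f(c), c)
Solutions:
 f(c) = C1 + C2*c^(1 - 2*sqrt(2))


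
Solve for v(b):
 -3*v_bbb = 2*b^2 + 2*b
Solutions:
 v(b) = C1 + C2*b + C3*b^2 - b^5/90 - b^4/36


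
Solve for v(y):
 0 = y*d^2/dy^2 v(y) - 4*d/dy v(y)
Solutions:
 v(y) = C1 + C2*y^5


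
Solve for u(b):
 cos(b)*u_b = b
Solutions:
 u(b) = C1 + Integral(b/cos(b), b)


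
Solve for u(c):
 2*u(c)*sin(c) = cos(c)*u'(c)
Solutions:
 u(c) = C1/cos(c)^2


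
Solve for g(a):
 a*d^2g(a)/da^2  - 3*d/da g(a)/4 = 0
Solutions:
 g(a) = C1 + C2*a^(7/4)


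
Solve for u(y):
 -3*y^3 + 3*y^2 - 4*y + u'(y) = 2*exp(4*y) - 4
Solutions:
 u(y) = C1 + 3*y^4/4 - y^3 + 2*y^2 - 4*y + exp(4*y)/2


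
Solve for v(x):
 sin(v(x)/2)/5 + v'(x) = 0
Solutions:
 x/5 + log(cos(v(x)/2) - 1) - log(cos(v(x)/2) + 1) = C1


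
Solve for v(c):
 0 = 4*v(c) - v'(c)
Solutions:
 v(c) = C1*exp(4*c)


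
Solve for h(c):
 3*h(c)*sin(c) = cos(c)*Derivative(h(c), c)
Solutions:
 h(c) = C1/cos(c)^3


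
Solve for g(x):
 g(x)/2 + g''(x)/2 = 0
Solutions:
 g(x) = C1*sin(x) + C2*cos(x)


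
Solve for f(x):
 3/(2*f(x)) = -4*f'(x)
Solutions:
 f(x) = -sqrt(C1 - 3*x)/2
 f(x) = sqrt(C1 - 3*x)/2


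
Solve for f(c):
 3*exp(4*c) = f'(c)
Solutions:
 f(c) = C1 + 3*exp(4*c)/4


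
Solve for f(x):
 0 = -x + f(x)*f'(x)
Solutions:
 f(x) = -sqrt(C1 + x^2)
 f(x) = sqrt(C1 + x^2)


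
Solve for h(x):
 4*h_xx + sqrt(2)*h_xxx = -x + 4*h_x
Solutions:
 h(x) = C1 + C2*exp(sqrt(2)*x*(-1 + sqrt(1 + sqrt(2)))) + C3*exp(-sqrt(2)*x*(1 + sqrt(1 + sqrt(2)))) + x^2/8 + x/4


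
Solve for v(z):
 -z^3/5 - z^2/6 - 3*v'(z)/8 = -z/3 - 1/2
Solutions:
 v(z) = C1 - 2*z^4/15 - 4*z^3/27 + 4*z^2/9 + 4*z/3


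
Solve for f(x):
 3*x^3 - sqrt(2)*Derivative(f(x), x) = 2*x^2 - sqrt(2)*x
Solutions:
 f(x) = C1 + 3*sqrt(2)*x^4/8 - sqrt(2)*x^3/3 + x^2/2


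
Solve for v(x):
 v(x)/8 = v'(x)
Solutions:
 v(x) = C1*exp(x/8)


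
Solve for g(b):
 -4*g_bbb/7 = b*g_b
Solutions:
 g(b) = C1 + Integral(C2*airyai(-14^(1/3)*b/2) + C3*airybi(-14^(1/3)*b/2), b)


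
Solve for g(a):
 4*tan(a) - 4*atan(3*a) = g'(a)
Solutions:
 g(a) = C1 - 4*a*atan(3*a) + 2*log(9*a^2 + 1)/3 - 4*log(cos(a))


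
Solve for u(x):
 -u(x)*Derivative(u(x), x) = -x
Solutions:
 u(x) = -sqrt(C1 + x^2)
 u(x) = sqrt(C1 + x^2)


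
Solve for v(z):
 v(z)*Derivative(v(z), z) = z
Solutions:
 v(z) = -sqrt(C1 + z^2)
 v(z) = sqrt(C1 + z^2)


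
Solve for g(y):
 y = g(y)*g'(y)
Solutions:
 g(y) = -sqrt(C1 + y^2)
 g(y) = sqrt(C1 + y^2)


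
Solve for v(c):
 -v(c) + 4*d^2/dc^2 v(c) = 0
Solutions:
 v(c) = C1*exp(-c/2) + C2*exp(c/2)


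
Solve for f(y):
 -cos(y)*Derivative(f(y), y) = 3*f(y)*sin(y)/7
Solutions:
 f(y) = C1*cos(y)^(3/7)


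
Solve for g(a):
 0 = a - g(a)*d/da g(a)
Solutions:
 g(a) = -sqrt(C1 + a^2)
 g(a) = sqrt(C1 + a^2)


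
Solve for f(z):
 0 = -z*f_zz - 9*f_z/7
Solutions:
 f(z) = C1 + C2/z^(2/7)


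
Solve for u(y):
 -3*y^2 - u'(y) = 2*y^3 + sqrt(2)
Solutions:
 u(y) = C1 - y^4/2 - y^3 - sqrt(2)*y


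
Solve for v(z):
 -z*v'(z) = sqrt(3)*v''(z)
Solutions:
 v(z) = C1 + C2*erf(sqrt(2)*3^(3/4)*z/6)


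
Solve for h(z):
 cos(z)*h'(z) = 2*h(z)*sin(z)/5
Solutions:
 h(z) = C1/cos(z)^(2/5)


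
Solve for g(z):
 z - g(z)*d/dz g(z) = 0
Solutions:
 g(z) = -sqrt(C1 + z^2)
 g(z) = sqrt(C1 + z^2)


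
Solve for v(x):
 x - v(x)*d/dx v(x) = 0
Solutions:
 v(x) = -sqrt(C1 + x^2)
 v(x) = sqrt(C1 + x^2)


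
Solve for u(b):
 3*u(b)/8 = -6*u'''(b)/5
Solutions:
 u(b) = C3*exp(-2^(2/3)*5^(1/3)*b/4) + (C1*sin(2^(2/3)*sqrt(3)*5^(1/3)*b/8) + C2*cos(2^(2/3)*sqrt(3)*5^(1/3)*b/8))*exp(2^(2/3)*5^(1/3)*b/8)


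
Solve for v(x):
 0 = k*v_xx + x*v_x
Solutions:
 v(x) = C1 + C2*sqrt(k)*erf(sqrt(2)*x*sqrt(1/k)/2)


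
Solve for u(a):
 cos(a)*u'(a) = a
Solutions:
 u(a) = C1 + Integral(a/cos(a), a)


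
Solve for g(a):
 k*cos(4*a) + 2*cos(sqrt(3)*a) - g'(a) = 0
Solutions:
 g(a) = C1 + k*sin(4*a)/4 + 2*sqrt(3)*sin(sqrt(3)*a)/3


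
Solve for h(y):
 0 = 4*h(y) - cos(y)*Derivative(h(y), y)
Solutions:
 h(y) = C1*(sin(y)^2 + 2*sin(y) + 1)/(sin(y)^2 - 2*sin(y) + 1)


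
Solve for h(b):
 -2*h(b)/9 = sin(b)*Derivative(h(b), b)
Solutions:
 h(b) = C1*(cos(b) + 1)^(1/9)/(cos(b) - 1)^(1/9)


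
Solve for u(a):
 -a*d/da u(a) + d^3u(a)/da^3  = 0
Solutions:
 u(a) = C1 + Integral(C2*airyai(a) + C3*airybi(a), a)


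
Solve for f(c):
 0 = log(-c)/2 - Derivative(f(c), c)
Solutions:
 f(c) = C1 + c*log(-c)/2 - c/2


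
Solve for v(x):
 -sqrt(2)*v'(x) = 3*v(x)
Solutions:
 v(x) = C1*exp(-3*sqrt(2)*x/2)


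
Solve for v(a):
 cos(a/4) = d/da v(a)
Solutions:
 v(a) = C1 + 4*sin(a/4)


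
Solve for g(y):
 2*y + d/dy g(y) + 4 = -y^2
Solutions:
 g(y) = C1 - y^3/3 - y^2 - 4*y


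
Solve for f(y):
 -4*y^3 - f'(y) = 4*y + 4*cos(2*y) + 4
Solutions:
 f(y) = C1 - y^4 - 2*y^2 - 4*y - 2*sin(2*y)


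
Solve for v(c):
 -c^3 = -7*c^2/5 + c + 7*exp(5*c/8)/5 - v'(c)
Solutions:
 v(c) = C1 + c^4/4 - 7*c^3/15 + c^2/2 + 56*exp(5*c/8)/25


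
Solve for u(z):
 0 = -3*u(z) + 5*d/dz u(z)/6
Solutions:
 u(z) = C1*exp(18*z/5)


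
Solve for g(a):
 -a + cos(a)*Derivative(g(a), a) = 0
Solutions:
 g(a) = C1 + Integral(a/cos(a), a)


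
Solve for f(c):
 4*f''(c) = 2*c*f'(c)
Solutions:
 f(c) = C1 + C2*erfi(c/2)


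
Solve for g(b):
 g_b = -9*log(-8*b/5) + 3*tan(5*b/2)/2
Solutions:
 g(b) = C1 - 9*b*log(-b) - 27*b*log(2) + 9*b + 9*b*log(5) - 3*log(cos(5*b/2))/5


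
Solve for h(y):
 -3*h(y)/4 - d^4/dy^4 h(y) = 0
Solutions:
 h(y) = (C1*sin(3^(1/4)*y/2) + C2*cos(3^(1/4)*y/2))*exp(-3^(1/4)*y/2) + (C3*sin(3^(1/4)*y/2) + C4*cos(3^(1/4)*y/2))*exp(3^(1/4)*y/2)


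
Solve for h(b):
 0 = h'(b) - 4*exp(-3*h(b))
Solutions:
 h(b) = log(C1 + 12*b)/3
 h(b) = log((-3^(1/3) - 3^(5/6)*I)*(C1 + 4*b)^(1/3)/2)
 h(b) = log((-3^(1/3) + 3^(5/6)*I)*(C1 + 4*b)^(1/3)/2)


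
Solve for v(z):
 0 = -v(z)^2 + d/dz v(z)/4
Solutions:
 v(z) = -1/(C1 + 4*z)


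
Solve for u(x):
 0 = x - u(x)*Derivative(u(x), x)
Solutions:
 u(x) = -sqrt(C1 + x^2)
 u(x) = sqrt(C1 + x^2)


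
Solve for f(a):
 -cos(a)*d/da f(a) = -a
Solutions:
 f(a) = C1 + Integral(a/cos(a), a)


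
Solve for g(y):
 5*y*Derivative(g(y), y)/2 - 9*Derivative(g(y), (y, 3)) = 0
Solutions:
 g(y) = C1 + Integral(C2*airyai(60^(1/3)*y/6) + C3*airybi(60^(1/3)*y/6), y)


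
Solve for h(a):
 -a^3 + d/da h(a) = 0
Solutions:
 h(a) = C1 + a^4/4


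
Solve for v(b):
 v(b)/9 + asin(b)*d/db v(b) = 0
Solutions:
 v(b) = C1*exp(-Integral(1/asin(b), b)/9)


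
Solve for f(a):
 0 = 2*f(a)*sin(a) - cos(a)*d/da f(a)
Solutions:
 f(a) = C1/cos(a)^2


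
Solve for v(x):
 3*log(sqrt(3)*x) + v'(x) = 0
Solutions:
 v(x) = C1 - 3*x*log(x) - 3*x*log(3)/2 + 3*x


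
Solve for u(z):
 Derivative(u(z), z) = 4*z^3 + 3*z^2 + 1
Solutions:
 u(z) = C1 + z^4 + z^3 + z


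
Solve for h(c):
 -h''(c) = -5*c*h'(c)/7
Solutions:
 h(c) = C1 + C2*erfi(sqrt(70)*c/14)


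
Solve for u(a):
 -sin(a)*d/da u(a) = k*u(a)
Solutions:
 u(a) = C1*exp(k*(-log(cos(a) - 1) + log(cos(a) + 1))/2)


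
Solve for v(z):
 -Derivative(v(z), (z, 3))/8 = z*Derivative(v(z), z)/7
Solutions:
 v(z) = C1 + Integral(C2*airyai(-2*7^(2/3)*z/7) + C3*airybi(-2*7^(2/3)*z/7), z)


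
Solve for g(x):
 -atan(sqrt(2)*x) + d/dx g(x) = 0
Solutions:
 g(x) = C1 + x*atan(sqrt(2)*x) - sqrt(2)*log(2*x^2 + 1)/4


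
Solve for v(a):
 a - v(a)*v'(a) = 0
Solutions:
 v(a) = -sqrt(C1 + a^2)
 v(a) = sqrt(C1 + a^2)


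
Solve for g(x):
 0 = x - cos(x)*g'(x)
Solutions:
 g(x) = C1 + Integral(x/cos(x), x)


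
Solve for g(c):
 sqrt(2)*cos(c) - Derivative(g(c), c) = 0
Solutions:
 g(c) = C1 + sqrt(2)*sin(c)


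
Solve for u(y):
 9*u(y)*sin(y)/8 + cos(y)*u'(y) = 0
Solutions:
 u(y) = C1*cos(y)^(9/8)


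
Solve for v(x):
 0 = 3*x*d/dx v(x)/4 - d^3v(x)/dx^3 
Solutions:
 v(x) = C1 + Integral(C2*airyai(6^(1/3)*x/2) + C3*airybi(6^(1/3)*x/2), x)


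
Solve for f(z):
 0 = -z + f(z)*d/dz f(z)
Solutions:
 f(z) = -sqrt(C1 + z^2)
 f(z) = sqrt(C1 + z^2)


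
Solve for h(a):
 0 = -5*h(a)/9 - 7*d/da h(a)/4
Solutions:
 h(a) = C1*exp(-20*a/63)


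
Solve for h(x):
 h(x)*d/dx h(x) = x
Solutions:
 h(x) = -sqrt(C1 + x^2)
 h(x) = sqrt(C1 + x^2)


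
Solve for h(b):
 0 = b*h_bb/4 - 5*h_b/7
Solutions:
 h(b) = C1 + C2*b^(27/7)


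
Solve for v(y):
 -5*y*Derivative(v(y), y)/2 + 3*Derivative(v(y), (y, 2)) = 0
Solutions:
 v(y) = C1 + C2*erfi(sqrt(15)*y/6)


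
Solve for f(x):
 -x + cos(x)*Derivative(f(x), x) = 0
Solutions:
 f(x) = C1 + Integral(x/cos(x), x)


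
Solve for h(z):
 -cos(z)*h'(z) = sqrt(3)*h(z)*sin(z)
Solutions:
 h(z) = C1*cos(z)^(sqrt(3))


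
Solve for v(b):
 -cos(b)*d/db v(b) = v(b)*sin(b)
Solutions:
 v(b) = C1*cos(b)


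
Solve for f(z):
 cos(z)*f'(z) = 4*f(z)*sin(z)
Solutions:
 f(z) = C1/cos(z)^4


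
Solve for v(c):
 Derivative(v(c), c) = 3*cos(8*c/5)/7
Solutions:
 v(c) = C1 + 15*sin(8*c/5)/56


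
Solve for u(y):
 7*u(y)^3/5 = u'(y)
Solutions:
 u(y) = -sqrt(10)*sqrt(-1/(C1 + 7*y))/2
 u(y) = sqrt(10)*sqrt(-1/(C1 + 7*y))/2


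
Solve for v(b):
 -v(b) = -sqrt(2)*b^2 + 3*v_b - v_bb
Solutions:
 v(b) = C1*exp(b*(3 - sqrt(13))/2) + C2*exp(b*(3 + sqrt(13))/2) + sqrt(2)*b^2 - 6*sqrt(2)*b + 20*sqrt(2)


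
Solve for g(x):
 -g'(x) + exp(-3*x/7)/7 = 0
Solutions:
 g(x) = C1 - exp(-3*x/7)/3


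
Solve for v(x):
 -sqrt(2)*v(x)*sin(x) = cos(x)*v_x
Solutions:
 v(x) = C1*cos(x)^(sqrt(2))


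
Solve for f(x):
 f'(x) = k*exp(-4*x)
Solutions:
 f(x) = C1 - k*exp(-4*x)/4


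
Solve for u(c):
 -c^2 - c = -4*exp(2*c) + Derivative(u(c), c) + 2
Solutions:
 u(c) = C1 - c^3/3 - c^2/2 - 2*c + 2*exp(2*c)


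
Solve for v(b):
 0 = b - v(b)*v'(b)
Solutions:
 v(b) = -sqrt(C1 + b^2)
 v(b) = sqrt(C1 + b^2)


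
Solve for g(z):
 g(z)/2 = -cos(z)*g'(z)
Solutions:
 g(z) = C1*(sin(z) - 1)^(1/4)/(sin(z) + 1)^(1/4)


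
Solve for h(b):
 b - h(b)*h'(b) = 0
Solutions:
 h(b) = -sqrt(C1 + b^2)
 h(b) = sqrt(C1 + b^2)


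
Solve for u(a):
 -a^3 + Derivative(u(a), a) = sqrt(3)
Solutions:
 u(a) = C1 + a^4/4 + sqrt(3)*a


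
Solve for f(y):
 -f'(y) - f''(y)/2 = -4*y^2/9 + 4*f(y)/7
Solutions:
 f(y) = 7*y^2/9 - 49*y/18 + (C1*sin(sqrt(7)*y/7) + C2*cos(sqrt(7)*y/7))*exp(-y) + 245/72


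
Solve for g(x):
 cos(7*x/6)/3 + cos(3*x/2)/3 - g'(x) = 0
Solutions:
 g(x) = C1 + 2*sin(7*x/6)/7 + 2*sin(3*x/2)/9


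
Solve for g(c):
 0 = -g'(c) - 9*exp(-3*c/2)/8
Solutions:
 g(c) = C1 + 3*exp(-3*c/2)/4


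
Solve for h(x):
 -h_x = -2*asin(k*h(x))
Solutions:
 Integral(1/asin(_y*k), (_y, h(x))) = C1 + 2*x


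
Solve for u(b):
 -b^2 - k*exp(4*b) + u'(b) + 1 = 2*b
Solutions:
 u(b) = C1 + b^3/3 + b^2 - b + k*exp(4*b)/4


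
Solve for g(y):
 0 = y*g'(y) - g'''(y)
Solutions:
 g(y) = C1 + Integral(C2*airyai(y) + C3*airybi(y), y)


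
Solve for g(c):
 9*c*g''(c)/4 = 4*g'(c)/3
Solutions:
 g(c) = C1 + C2*c^(43/27)


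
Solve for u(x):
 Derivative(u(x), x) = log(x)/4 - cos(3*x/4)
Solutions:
 u(x) = C1 + x*log(x)/4 - x/4 - 4*sin(3*x/4)/3


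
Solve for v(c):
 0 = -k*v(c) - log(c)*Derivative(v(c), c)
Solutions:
 v(c) = C1*exp(-k*li(c))


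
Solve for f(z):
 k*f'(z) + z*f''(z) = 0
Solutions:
 f(z) = C1 + z^(1 - re(k))*(C2*sin(log(z)*Abs(im(k))) + C3*cos(log(z)*im(k)))


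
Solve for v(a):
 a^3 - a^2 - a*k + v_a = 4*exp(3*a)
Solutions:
 v(a) = C1 - a^4/4 + a^3/3 + a^2*k/2 + 4*exp(3*a)/3


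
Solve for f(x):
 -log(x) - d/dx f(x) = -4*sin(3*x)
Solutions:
 f(x) = C1 - x*log(x) + x - 4*cos(3*x)/3


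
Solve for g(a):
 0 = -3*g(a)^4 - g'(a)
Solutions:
 g(a) = (-3^(2/3) - 3*3^(1/6)*I)*(1/(C1 + 3*a))^(1/3)/6
 g(a) = (-3^(2/3) + 3*3^(1/6)*I)*(1/(C1 + 3*a))^(1/3)/6
 g(a) = (1/(C1 + 9*a))^(1/3)


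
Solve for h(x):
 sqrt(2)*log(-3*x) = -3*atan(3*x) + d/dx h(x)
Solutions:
 h(x) = C1 + sqrt(2)*x*(log(-x) - 1) + 3*x*atan(3*x) + sqrt(2)*x*log(3) - log(9*x^2 + 1)/2


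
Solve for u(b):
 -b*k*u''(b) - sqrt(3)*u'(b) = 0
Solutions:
 u(b) = C1 + b^(((re(k) - sqrt(3))*re(k) + im(k)^2)/(re(k)^2 + im(k)^2))*(C2*sin(sqrt(3)*log(b)*Abs(im(k))/(re(k)^2 + im(k)^2)) + C3*cos(sqrt(3)*log(b)*im(k)/(re(k)^2 + im(k)^2)))


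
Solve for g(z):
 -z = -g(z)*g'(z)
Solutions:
 g(z) = -sqrt(C1 + z^2)
 g(z) = sqrt(C1 + z^2)


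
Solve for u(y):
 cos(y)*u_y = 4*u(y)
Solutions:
 u(y) = C1*(sin(y)^2 + 2*sin(y) + 1)/(sin(y)^2 - 2*sin(y) + 1)


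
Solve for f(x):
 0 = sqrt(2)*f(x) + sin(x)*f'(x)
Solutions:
 f(x) = C1*(cos(x) + 1)^(sqrt(2)/2)/(cos(x) - 1)^(sqrt(2)/2)


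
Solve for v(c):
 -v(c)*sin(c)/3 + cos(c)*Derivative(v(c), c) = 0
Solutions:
 v(c) = C1/cos(c)^(1/3)


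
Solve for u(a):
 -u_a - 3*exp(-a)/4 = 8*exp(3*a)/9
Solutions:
 u(a) = C1 - 8*exp(3*a)/27 + 3*exp(-a)/4


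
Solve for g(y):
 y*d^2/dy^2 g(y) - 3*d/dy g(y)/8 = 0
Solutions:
 g(y) = C1 + C2*y^(11/8)


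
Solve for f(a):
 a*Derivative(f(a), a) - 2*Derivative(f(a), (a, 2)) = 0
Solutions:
 f(a) = C1 + C2*erfi(a/2)


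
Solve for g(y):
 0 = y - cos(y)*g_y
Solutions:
 g(y) = C1 + Integral(y/cos(y), y)


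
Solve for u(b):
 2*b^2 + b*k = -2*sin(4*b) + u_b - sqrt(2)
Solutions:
 u(b) = C1 + 2*b^3/3 + b^2*k/2 + sqrt(2)*b - cos(4*b)/2


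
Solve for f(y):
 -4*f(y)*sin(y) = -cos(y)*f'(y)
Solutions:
 f(y) = C1/cos(y)^4


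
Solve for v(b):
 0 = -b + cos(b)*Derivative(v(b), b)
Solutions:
 v(b) = C1 + Integral(b/cos(b), b)


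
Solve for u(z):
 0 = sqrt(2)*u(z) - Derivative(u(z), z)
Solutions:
 u(z) = C1*exp(sqrt(2)*z)


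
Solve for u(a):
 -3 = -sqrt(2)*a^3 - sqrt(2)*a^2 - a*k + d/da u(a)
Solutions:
 u(a) = C1 + sqrt(2)*a^4/4 + sqrt(2)*a^3/3 + a^2*k/2 - 3*a


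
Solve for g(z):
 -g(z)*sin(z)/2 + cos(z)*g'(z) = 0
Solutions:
 g(z) = C1/sqrt(cos(z))


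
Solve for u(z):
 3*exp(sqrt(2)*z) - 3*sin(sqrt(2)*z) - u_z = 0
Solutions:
 u(z) = C1 + 3*sqrt(2)*exp(sqrt(2)*z)/2 + 3*sqrt(2)*cos(sqrt(2)*z)/2


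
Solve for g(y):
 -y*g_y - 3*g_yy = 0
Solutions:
 g(y) = C1 + C2*erf(sqrt(6)*y/6)


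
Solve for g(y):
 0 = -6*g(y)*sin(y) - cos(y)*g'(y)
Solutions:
 g(y) = C1*cos(y)^6


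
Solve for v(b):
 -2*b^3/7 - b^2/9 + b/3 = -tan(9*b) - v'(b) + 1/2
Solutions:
 v(b) = C1 + b^4/14 + b^3/27 - b^2/6 + b/2 + log(cos(9*b))/9


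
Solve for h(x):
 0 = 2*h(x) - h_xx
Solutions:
 h(x) = C1*exp(-sqrt(2)*x) + C2*exp(sqrt(2)*x)


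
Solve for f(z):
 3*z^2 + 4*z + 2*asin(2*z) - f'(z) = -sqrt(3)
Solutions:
 f(z) = C1 + z^3 + 2*z^2 + 2*z*asin(2*z) + sqrt(3)*z + sqrt(1 - 4*z^2)


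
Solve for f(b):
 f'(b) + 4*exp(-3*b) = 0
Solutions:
 f(b) = C1 + 4*exp(-3*b)/3


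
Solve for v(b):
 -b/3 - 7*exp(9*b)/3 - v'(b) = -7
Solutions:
 v(b) = C1 - b^2/6 + 7*b - 7*exp(9*b)/27


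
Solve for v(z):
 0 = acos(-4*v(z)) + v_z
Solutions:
 Integral(1/acos(-4*_y), (_y, v(z))) = C1 - z


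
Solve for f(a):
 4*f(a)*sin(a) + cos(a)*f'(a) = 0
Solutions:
 f(a) = C1*cos(a)^4


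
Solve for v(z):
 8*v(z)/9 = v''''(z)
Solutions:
 v(z) = C1*exp(-2^(3/4)*sqrt(3)*z/3) + C2*exp(2^(3/4)*sqrt(3)*z/3) + C3*sin(2^(3/4)*sqrt(3)*z/3) + C4*cos(2^(3/4)*sqrt(3)*z/3)


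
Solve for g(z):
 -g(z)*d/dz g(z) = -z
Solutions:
 g(z) = -sqrt(C1 + z^2)
 g(z) = sqrt(C1 + z^2)


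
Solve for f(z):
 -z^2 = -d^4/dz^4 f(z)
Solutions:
 f(z) = C1 + C2*z + C3*z^2 + C4*z^3 + z^6/360


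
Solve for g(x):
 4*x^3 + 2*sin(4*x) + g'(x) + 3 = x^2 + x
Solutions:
 g(x) = C1 - x^4 + x^3/3 + x^2/2 - 3*x + cos(4*x)/2


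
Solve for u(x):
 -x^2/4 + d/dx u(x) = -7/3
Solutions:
 u(x) = C1 + x^3/12 - 7*x/3


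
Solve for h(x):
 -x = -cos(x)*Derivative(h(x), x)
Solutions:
 h(x) = C1 + Integral(x/cos(x), x)


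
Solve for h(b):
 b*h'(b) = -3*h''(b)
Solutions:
 h(b) = C1 + C2*erf(sqrt(6)*b/6)


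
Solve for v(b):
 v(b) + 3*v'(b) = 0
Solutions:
 v(b) = C1*exp(-b/3)


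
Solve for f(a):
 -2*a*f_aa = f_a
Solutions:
 f(a) = C1 + C2*sqrt(a)


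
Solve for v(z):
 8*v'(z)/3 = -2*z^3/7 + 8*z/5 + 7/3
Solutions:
 v(z) = C1 - 3*z^4/112 + 3*z^2/10 + 7*z/8


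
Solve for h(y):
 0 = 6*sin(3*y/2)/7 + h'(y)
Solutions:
 h(y) = C1 + 4*cos(3*y/2)/7


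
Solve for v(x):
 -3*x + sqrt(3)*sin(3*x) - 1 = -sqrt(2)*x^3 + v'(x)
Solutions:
 v(x) = C1 + sqrt(2)*x^4/4 - 3*x^2/2 - x - sqrt(3)*cos(3*x)/3


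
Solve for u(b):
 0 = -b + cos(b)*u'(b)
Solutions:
 u(b) = C1 + Integral(b/cos(b), b)


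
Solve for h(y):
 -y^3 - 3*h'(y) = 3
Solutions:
 h(y) = C1 - y^4/12 - y


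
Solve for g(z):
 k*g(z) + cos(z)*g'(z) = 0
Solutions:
 g(z) = C1*exp(k*(log(sin(z) - 1) - log(sin(z) + 1))/2)


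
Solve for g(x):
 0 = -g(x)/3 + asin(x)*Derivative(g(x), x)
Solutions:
 g(x) = C1*exp(Integral(1/asin(x), x)/3)


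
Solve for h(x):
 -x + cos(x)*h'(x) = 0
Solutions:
 h(x) = C1 + Integral(x/cos(x), x)


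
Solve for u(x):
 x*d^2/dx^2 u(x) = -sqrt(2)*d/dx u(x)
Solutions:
 u(x) = C1 + C2*x^(1 - sqrt(2))


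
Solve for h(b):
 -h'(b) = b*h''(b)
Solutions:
 h(b) = C1 + C2*log(b)


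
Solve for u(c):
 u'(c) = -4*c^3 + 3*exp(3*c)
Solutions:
 u(c) = C1 - c^4 + exp(3*c)


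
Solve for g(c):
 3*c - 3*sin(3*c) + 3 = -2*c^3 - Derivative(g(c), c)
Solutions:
 g(c) = C1 - c^4/2 - 3*c^2/2 - 3*c - cos(3*c)


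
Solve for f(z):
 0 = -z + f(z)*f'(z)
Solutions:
 f(z) = -sqrt(C1 + z^2)
 f(z) = sqrt(C1 + z^2)


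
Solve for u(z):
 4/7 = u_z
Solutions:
 u(z) = C1 + 4*z/7


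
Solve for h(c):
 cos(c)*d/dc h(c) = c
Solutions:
 h(c) = C1 + Integral(c/cos(c), c)


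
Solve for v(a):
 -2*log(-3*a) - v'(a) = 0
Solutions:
 v(a) = C1 - 2*a*log(-a) + 2*a*(1 - log(3))


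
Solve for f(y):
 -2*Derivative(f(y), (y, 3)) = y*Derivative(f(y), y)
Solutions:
 f(y) = C1 + Integral(C2*airyai(-2^(2/3)*y/2) + C3*airybi(-2^(2/3)*y/2), y)


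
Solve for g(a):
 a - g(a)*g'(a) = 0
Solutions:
 g(a) = -sqrt(C1 + a^2)
 g(a) = sqrt(C1 + a^2)


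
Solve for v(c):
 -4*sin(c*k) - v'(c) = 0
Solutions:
 v(c) = C1 + 4*cos(c*k)/k


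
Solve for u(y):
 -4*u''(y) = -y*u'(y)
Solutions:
 u(y) = C1 + C2*erfi(sqrt(2)*y/4)


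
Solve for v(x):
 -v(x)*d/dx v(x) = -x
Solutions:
 v(x) = -sqrt(C1 + x^2)
 v(x) = sqrt(C1 + x^2)


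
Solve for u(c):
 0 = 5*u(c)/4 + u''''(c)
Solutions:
 u(c) = (C1*sin(5^(1/4)*c/2) + C2*cos(5^(1/4)*c/2))*exp(-5^(1/4)*c/2) + (C3*sin(5^(1/4)*c/2) + C4*cos(5^(1/4)*c/2))*exp(5^(1/4)*c/2)


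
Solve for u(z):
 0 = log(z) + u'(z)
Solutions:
 u(z) = C1 - z*log(z) + z


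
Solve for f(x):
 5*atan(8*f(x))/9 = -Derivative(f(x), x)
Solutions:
 Integral(1/atan(8*_y), (_y, f(x))) = C1 - 5*x/9


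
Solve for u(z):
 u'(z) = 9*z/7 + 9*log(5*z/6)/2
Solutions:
 u(z) = C1 + 9*z^2/14 + 9*z*log(z)/2 - 9*z*log(6)/2 - 9*z/2 + 9*z*log(5)/2


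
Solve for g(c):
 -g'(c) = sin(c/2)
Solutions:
 g(c) = C1 + 2*cos(c/2)


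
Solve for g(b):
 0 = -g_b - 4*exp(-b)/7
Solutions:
 g(b) = C1 + 4*exp(-b)/7


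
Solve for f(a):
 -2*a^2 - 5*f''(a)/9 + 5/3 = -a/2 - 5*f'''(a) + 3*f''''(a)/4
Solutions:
 f(a) = C1 + C2*a + C3*exp(2*a*(15 - sqrt(210))/9) + C4*exp(2*a*(sqrt(210) + 15)/9) - 3*a^4/10 - 213*a^3/20 - 28119*a^2/100


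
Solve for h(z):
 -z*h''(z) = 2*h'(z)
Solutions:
 h(z) = C1 + C2/z


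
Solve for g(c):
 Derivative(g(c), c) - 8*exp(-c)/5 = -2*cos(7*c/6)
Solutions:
 g(c) = C1 - 12*sin(7*c/6)/7 - 8*exp(-c)/5


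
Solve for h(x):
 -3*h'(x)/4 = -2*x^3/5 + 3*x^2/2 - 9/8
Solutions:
 h(x) = C1 + 2*x^4/15 - 2*x^3/3 + 3*x/2


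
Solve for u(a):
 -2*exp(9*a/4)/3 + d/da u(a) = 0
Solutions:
 u(a) = C1 + 8*exp(9*a/4)/27


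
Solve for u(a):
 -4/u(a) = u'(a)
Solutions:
 u(a) = -sqrt(C1 - 8*a)
 u(a) = sqrt(C1 - 8*a)


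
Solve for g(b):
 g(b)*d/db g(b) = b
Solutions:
 g(b) = -sqrt(C1 + b^2)
 g(b) = sqrt(C1 + b^2)


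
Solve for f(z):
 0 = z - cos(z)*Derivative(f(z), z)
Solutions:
 f(z) = C1 + Integral(z/cos(z), z)


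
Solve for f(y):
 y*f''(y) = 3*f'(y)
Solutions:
 f(y) = C1 + C2*y^4


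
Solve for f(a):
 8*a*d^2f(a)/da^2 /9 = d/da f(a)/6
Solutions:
 f(a) = C1 + C2*a^(19/16)


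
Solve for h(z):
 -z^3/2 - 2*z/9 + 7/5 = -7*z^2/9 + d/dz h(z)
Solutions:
 h(z) = C1 - z^4/8 + 7*z^3/27 - z^2/9 + 7*z/5


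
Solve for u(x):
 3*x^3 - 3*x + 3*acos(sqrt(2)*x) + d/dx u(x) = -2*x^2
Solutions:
 u(x) = C1 - 3*x^4/4 - 2*x^3/3 + 3*x^2/2 - 3*x*acos(sqrt(2)*x) + 3*sqrt(2)*sqrt(1 - 2*x^2)/2


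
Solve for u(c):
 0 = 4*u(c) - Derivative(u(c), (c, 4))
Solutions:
 u(c) = C1*exp(-sqrt(2)*c) + C2*exp(sqrt(2)*c) + C3*sin(sqrt(2)*c) + C4*cos(sqrt(2)*c)


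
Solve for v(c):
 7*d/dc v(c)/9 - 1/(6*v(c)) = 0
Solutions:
 v(c) = -sqrt(C1 + 21*c)/7
 v(c) = sqrt(C1 + 21*c)/7


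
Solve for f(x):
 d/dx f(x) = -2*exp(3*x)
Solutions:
 f(x) = C1 - 2*exp(3*x)/3


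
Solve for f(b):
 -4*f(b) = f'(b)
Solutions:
 f(b) = C1*exp(-4*b)


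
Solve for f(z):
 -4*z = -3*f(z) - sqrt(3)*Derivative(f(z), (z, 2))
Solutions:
 f(z) = C1*sin(3^(1/4)*z) + C2*cos(3^(1/4)*z) + 4*z/3


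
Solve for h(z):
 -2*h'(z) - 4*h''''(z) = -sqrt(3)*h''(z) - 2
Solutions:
 h(z) = C1 + C2*exp(z*(3^(5/6)/(sqrt(36 - sqrt(3)) + 6)^(1/3) + 3^(2/3)*(sqrt(36 - sqrt(3)) + 6)^(1/3))/12)*sin(z*(-3^(1/6)*(sqrt(36 - sqrt(3)) + 6)^(1/3) + 3^(1/3)/(sqrt(36 - sqrt(3)) + 6)^(1/3))/4) + C3*exp(z*(3^(5/6)/(sqrt(36 - sqrt(3)) + 6)^(1/3) + 3^(2/3)*(sqrt(36 - sqrt(3)) + 6)^(1/3))/12)*cos(z*(-3^(1/6)*(sqrt(36 - sqrt(3)) + 6)^(1/3) + 3^(1/3)/(sqrt(36 - sqrt(3)) + 6)^(1/3))/4) + C4*exp(-z*(3^(5/6)/(sqrt(36 - sqrt(3)) + 6)^(1/3) + 3^(2/3)*(sqrt(36 - sqrt(3)) + 6)^(1/3))/6) + z
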